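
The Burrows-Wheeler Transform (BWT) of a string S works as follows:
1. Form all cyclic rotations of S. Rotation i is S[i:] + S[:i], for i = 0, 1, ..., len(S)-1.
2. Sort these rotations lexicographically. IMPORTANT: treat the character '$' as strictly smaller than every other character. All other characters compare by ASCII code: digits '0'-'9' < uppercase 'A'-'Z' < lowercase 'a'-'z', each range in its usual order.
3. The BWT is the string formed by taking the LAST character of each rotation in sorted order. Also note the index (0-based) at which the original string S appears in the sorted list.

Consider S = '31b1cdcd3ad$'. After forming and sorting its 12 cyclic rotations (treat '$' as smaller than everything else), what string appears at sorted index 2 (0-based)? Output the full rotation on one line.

Answer: 1cdcd3ad$31b

Derivation:
All 12 rotations (rotation i = S[i:]+S[:i]):
  rot[0] = 31b1cdcd3ad$
  rot[1] = 1b1cdcd3ad$3
  rot[2] = b1cdcd3ad$31
  rot[3] = 1cdcd3ad$31b
  rot[4] = cdcd3ad$31b1
  rot[5] = dcd3ad$31b1c
  rot[6] = cd3ad$31b1cd
  rot[7] = d3ad$31b1cdc
  rot[8] = 3ad$31b1cdcd
  rot[9] = ad$31b1cdcd3
  rot[10] = d$31b1cdcd3a
  rot[11] = $31b1cdcd3ad
Sorted (with $ < everything):
  sorted[0] = $31b1cdcd3ad
  sorted[1] = 1b1cdcd3ad$3
  sorted[2] = 1cdcd3ad$31b
  sorted[3] = 31b1cdcd3ad$
  sorted[4] = 3ad$31b1cdcd
  sorted[5] = ad$31b1cdcd3
  sorted[6] = b1cdcd3ad$31
  sorted[7] = cd3ad$31b1cd
  sorted[8] = cdcd3ad$31b1
  sorted[9] = d$31b1cdcd3a
  sorted[10] = d3ad$31b1cdc
  sorted[11] = dcd3ad$31b1c
sorted[2] = 1cdcd3ad$31b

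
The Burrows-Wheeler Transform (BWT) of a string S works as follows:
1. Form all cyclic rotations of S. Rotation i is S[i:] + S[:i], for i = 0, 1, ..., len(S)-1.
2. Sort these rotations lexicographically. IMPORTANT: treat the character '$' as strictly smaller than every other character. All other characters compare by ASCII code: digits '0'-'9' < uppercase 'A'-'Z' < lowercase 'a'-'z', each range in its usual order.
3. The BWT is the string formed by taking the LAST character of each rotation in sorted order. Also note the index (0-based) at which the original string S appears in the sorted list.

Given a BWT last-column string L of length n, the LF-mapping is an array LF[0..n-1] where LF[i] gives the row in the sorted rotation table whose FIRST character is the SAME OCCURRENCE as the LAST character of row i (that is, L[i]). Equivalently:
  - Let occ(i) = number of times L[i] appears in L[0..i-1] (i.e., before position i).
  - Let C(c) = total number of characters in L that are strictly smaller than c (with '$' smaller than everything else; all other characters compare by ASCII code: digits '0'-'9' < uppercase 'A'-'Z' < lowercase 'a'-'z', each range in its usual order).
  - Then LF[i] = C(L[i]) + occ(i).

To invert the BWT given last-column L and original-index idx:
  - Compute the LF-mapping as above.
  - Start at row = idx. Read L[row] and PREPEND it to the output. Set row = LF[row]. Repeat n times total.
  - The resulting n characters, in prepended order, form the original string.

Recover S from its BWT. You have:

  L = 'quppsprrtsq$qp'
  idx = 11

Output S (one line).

LF mapping: 5 13 1 2 10 3 8 9 12 11 6 0 7 4
Walk LF starting at row 11, prepending L[row]:
  step 1: row=11, L[11]='$', prepend. Next row=LF[11]=0
  step 2: row=0, L[0]='q', prepend. Next row=LF[0]=5
  step 3: row=5, L[5]='p', prepend. Next row=LF[5]=3
  step 4: row=3, L[3]='p', prepend. Next row=LF[3]=2
  step 5: row=2, L[2]='p', prepend. Next row=LF[2]=1
  step 6: row=1, L[1]='u', prepend. Next row=LF[1]=13
  step 7: row=13, L[13]='p', prepend. Next row=LF[13]=4
  step 8: row=4, L[4]='s', prepend. Next row=LF[4]=10
  step 9: row=10, L[10]='q', prepend. Next row=LF[10]=6
  step 10: row=6, L[6]='r', prepend. Next row=LF[6]=8
  step 11: row=8, L[8]='t', prepend. Next row=LF[8]=12
  step 12: row=12, L[12]='q', prepend. Next row=LF[12]=7
  step 13: row=7, L[7]='r', prepend. Next row=LF[7]=9
  step 14: row=9, L[9]='s', prepend. Next row=LF[9]=11
Reversed output: srqtrqspupppq$

Answer: srqtrqspupppq$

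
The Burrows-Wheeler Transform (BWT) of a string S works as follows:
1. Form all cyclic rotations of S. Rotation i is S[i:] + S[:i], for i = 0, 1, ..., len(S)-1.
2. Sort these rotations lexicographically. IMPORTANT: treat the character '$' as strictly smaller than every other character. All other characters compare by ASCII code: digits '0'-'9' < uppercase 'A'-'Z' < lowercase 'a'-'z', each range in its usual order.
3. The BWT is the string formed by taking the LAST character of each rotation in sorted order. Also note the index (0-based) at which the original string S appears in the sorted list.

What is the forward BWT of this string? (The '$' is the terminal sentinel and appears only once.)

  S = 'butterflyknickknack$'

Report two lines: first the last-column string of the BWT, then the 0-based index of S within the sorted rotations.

Answer: kn$aitrncckyfkketubl
2

Derivation:
All 20 rotations (rotation i = S[i:]+S[:i]):
  rot[0] = butterflyknickknack$
  rot[1] = utterflyknickknack$b
  rot[2] = tterflyknickknack$bu
  rot[3] = terflyknickknack$but
  rot[4] = erflyknickknack$butt
  rot[5] = rflyknickknack$butte
  rot[6] = flyknickknack$butter
  rot[7] = lyknickknack$butterf
  rot[8] = yknickknack$butterfl
  rot[9] = knickknack$butterfly
  rot[10] = nickknack$butterflyk
  rot[11] = ickknack$butterflykn
  rot[12] = ckknack$butterflykni
  rot[13] = kknack$butterflyknic
  rot[14] = knack$butterflyknick
  rot[15] = nack$butterflyknickk
  rot[16] = ack$butterflyknickkn
  rot[17] = ck$butterflyknickkna
  rot[18] = k$butterflyknickknac
  rot[19] = $butterflyknickknack
Sorted (with $ < everything):
  sorted[0] = $butterflyknickknack  (last char: 'k')
  sorted[1] = ack$butterflyknickkn  (last char: 'n')
  sorted[2] = butterflyknickknack$  (last char: '$')
  sorted[3] = ck$butterflyknickkna  (last char: 'a')
  sorted[4] = ckknack$butterflykni  (last char: 'i')
  sorted[5] = erflyknickknack$butt  (last char: 't')
  sorted[6] = flyknickknack$butter  (last char: 'r')
  sorted[7] = ickknack$butterflykn  (last char: 'n')
  sorted[8] = k$butterflyknickknac  (last char: 'c')
  sorted[9] = kknack$butterflyknic  (last char: 'c')
  sorted[10] = knack$butterflyknick  (last char: 'k')
  sorted[11] = knickknack$butterfly  (last char: 'y')
  sorted[12] = lyknickknack$butterf  (last char: 'f')
  sorted[13] = nack$butterflyknickk  (last char: 'k')
  sorted[14] = nickknack$butterflyk  (last char: 'k')
  sorted[15] = rflyknickknack$butte  (last char: 'e')
  sorted[16] = terflyknickknack$but  (last char: 't')
  sorted[17] = tterflyknickknack$bu  (last char: 'u')
  sorted[18] = utterflyknickknack$b  (last char: 'b')
  sorted[19] = yknickknack$butterfl  (last char: 'l')
Last column: kn$aitrncckyfkketubl
Original string S is at sorted index 2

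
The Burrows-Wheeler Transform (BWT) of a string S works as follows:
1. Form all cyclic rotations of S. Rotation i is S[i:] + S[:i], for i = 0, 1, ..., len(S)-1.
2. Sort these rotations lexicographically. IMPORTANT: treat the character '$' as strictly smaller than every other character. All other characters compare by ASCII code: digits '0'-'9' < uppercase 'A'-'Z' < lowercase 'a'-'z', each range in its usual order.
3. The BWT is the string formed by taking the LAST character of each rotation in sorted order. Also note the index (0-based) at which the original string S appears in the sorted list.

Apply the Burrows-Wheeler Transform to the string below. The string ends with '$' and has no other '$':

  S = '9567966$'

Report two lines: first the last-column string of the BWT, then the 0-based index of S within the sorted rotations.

All 8 rotations (rotation i = S[i:]+S[:i]):
  rot[0] = 9567966$
  rot[1] = 567966$9
  rot[2] = 67966$95
  rot[3] = 7966$956
  rot[4] = 966$9567
  rot[5] = 66$95679
  rot[6] = 6$956796
  rot[7] = $9567966
Sorted (with $ < everything):
  sorted[0] = $9567966  (last char: '6')
  sorted[1] = 567966$9  (last char: '9')
  sorted[2] = 6$956796  (last char: '6')
  sorted[3] = 66$95679  (last char: '9')
  sorted[4] = 67966$95  (last char: '5')
  sorted[5] = 7966$956  (last char: '6')
  sorted[6] = 9567966$  (last char: '$')
  sorted[7] = 966$9567  (last char: '7')
Last column: 696956$7
Original string S is at sorted index 6

Answer: 696956$7
6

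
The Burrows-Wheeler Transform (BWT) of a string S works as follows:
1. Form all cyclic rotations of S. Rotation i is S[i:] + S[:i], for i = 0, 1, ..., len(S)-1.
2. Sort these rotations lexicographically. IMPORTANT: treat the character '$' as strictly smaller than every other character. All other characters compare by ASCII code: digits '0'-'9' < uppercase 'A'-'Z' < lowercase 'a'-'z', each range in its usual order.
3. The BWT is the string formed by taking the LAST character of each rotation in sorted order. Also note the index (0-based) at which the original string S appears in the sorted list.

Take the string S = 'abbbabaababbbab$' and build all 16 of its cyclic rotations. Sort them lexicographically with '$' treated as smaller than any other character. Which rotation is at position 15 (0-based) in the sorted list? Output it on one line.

All 16 rotations (rotation i = S[i:]+S[:i]):
  rot[0] = abbbabaababbbab$
  rot[1] = bbbabaababbbab$a
  rot[2] = bbabaababbbab$ab
  rot[3] = babaababbbab$abb
  rot[4] = abaababbbab$abbb
  rot[5] = baababbbab$abbba
  rot[6] = aababbbab$abbbab
  rot[7] = ababbbab$abbbaba
  rot[8] = babbbab$abbbabaa
  rot[9] = abbbab$abbbabaab
  rot[10] = bbbab$abbbabaaba
  rot[11] = bbab$abbbabaabab
  rot[12] = bab$abbbabaababb
  rot[13] = ab$abbbabaababbb
  rot[14] = b$abbbabaababbba
  rot[15] = $abbbabaababbbab
Sorted (with $ < everything):
  sorted[0] = $abbbabaababbbab
  sorted[1] = aababbbab$abbbab
  sorted[2] = ab$abbbabaababbb
  sorted[3] = abaababbbab$abbb
  sorted[4] = ababbbab$abbbaba
  sorted[5] = abbbab$abbbabaab
  sorted[6] = abbbabaababbbab$
  sorted[7] = b$abbbabaababbba
  sorted[8] = baababbbab$abbba
  sorted[9] = bab$abbbabaababb
  sorted[10] = babaababbbab$abb
  sorted[11] = babbbab$abbbabaa
  sorted[12] = bbab$abbbabaabab
  sorted[13] = bbabaababbbab$ab
  sorted[14] = bbbab$abbbabaaba
  sorted[15] = bbbabaababbbab$a
sorted[15] = bbbabaababbbab$a

Answer: bbbabaababbbab$a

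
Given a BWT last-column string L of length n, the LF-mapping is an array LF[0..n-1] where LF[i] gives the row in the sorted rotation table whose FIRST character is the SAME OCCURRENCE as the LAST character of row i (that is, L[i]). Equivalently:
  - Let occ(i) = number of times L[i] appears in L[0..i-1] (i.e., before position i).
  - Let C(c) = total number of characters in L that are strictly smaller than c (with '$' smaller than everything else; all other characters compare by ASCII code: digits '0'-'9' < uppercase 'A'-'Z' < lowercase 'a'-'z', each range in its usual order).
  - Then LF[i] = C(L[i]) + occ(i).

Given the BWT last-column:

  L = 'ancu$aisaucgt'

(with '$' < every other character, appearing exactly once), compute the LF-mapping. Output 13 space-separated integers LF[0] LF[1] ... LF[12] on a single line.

Answer: 1 8 4 11 0 2 7 9 3 12 5 6 10

Derivation:
Char counts: '$':1, 'a':3, 'c':2, 'g':1, 'i':1, 'n':1, 's':1, 't':1, 'u':2
C (first-col start): C('$')=0, C('a')=1, C('c')=4, C('g')=6, C('i')=7, C('n')=8, C('s')=9, C('t')=10, C('u')=11
L[0]='a': occ=0, LF[0]=C('a')+0=1+0=1
L[1]='n': occ=0, LF[1]=C('n')+0=8+0=8
L[2]='c': occ=0, LF[2]=C('c')+0=4+0=4
L[3]='u': occ=0, LF[3]=C('u')+0=11+0=11
L[4]='$': occ=0, LF[4]=C('$')+0=0+0=0
L[5]='a': occ=1, LF[5]=C('a')+1=1+1=2
L[6]='i': occ=0, LF[6]=C('i')+0=7+0=7
L[7]='s': occ=0, LF[7]=C('s')+0=9+0=9
L[8]='a': occ=2, LF[8]=C('a')+2=1+2=3
L[9]='u': occ=1, LF[9]=C('u')+1=11+1=12
L[10]='c': occ=1, LF[10]=C('c')+1=4+1=5
L[11]='g': occ=0, LF[11]=C('g')+0=6+0=6
L[12]='t': occ=0, LF[12]=C('t')+0=10+0=10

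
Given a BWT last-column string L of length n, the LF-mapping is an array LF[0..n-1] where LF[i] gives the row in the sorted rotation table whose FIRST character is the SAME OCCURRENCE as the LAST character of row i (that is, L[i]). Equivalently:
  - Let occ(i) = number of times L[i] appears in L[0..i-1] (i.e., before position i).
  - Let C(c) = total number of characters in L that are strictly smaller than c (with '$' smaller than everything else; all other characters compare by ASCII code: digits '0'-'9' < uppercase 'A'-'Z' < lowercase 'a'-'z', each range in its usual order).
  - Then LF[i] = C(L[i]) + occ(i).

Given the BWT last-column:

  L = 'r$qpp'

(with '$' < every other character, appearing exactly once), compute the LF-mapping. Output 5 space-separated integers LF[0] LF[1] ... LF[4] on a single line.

Char counts: '$':1, 'p':2, 'q':1, 'r':1
C (first-col start): C('$')=0, C('p')=1, C('q')=3, C('r')=4
L[0]='r': occ=0, LF[0]=C('r')+0=4+0=4
L[1]='$': occ=0, LF[1]=C('$')+0=0+0=0
L[2]='q': occ=0, LF[2]=C('q')+0=3+0=3
L[3]='p': occ=0, LF[3]=C('p')+0=1+0=1
L[4]='p': occ=1, LF[4]=C('p')+1=1+1=2

Answer: 4 0 3 1 2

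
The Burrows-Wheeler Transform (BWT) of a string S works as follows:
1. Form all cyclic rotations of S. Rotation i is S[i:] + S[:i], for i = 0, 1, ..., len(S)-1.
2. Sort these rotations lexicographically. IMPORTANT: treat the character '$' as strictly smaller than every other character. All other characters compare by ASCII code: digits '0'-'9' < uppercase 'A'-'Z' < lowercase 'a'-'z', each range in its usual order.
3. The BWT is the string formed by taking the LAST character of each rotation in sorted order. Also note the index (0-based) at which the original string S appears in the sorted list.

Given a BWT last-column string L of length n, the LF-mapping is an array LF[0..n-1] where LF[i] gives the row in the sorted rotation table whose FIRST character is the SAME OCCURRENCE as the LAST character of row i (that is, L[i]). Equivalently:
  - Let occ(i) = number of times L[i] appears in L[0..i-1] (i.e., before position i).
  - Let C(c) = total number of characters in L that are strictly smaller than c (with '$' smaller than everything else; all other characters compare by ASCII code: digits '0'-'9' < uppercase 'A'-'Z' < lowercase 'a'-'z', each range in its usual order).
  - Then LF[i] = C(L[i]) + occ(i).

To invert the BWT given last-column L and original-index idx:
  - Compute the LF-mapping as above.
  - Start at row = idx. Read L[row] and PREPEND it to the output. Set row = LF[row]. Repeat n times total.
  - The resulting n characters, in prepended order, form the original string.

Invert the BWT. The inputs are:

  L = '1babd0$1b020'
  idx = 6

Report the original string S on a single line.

LF mapping: 4 8 7 9 11 1 0 5 10 2 6 3
Walk LF starting at row 6, prepending L[row]:
  step 1: row=6, L[6]='$', prepend. Next row=LF[6]=0
  step 2: row=0, L[0]='1', prepend. Next row=LF[0]=4
  step 3: row=4, L[4]='d', prepend. Next row=LF[4]=11
  step 4: row=11, L[11]='0', prepend. Next row=LF[11]=3
  step 5: row=3, L[3]='b', prepend. Next row=LF[3]=9
  step 6: row=9, L[9]='0', prepend. Next row=LF[9]=2
  step 7: row=2, L[2]='a', prepend. Next row=LF[2]=7
  step 8: row=7, L[7]='1', prepend. Next row=LF[7]=5
  step 9: row=5, L[5]='0', prepend. Next row=LF[5]=1
  step 10: row=1, L[1]='b', prepend. Next row=LF[1]=8
  step 11: row=8, L[8]='b', prepend. Next row=LF[8]=10
  step 12: row=10, L[10]='2', prepend. Next row=LF[10]=6
Reversed output: 2bb01a0b0d1$

Answer: 2bb01a0b0d1$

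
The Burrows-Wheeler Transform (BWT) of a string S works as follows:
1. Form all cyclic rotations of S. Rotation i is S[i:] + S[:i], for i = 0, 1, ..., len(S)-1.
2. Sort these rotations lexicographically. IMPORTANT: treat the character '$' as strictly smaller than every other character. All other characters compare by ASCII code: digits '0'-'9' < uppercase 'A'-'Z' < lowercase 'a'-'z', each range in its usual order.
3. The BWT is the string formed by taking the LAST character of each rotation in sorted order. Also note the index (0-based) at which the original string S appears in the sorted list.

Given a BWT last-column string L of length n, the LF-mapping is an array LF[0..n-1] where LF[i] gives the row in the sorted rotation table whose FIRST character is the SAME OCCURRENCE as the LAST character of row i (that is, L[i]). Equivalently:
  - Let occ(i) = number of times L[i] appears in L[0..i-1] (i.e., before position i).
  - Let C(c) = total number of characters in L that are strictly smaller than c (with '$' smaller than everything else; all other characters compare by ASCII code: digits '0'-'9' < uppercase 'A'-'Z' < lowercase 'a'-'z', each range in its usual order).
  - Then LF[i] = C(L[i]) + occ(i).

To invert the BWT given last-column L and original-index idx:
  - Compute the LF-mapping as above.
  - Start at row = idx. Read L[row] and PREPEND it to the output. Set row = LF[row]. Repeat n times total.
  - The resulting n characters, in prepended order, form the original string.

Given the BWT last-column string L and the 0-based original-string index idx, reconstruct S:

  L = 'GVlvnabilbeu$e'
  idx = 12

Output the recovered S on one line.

LF mapping: 1 2 9 13 11 3 4 8 10 5 6 12 0 7
Walk LF starting at row 12, prepending L[row]:
  step 1: row=12, L[12]='$', prepend. Next row=LF[12]=0
  step 2: row=0, L[0]='G', prepend. Next row=LF[0]=1
  step 3: row=1, L[1]='V', prepend. Next row=LF[1]=2
  step 4: row=2, L[2]='l', prepend. Next row=LF[2]=9
  step 5: row=9, L[9]='b', prepend. Next row=LF[9]=5
  step 6: row=5, L[5]='a', prepend. Next row=LF[5]=3
  step 7: row=3, L[3]='v', prepend. Next row=LF[3]=13
  step 8: row=13, L[13]='e', prepend. Next row=LF[13]=7
  step 9: row=7, L[7]='i', prepend. Next row=LF[7]=8
  step 10: row=8, L[8]='l', prepend. Next row=LF[8]=10
  step 11: row=10, L[10]='e', prepend. Next row=LF[10]=6
  step 12: row=6, L[6]='b', prepend. Next row=LF[6]=4
  step 13: row=4, L[4]='n', prepend. Next row=LF[4]=11
  step 14: row=11, L[11]='u', prepend. Next row=LF[11]=12
Reversed output: unbelievablVG$

Answer: unbelievablVG$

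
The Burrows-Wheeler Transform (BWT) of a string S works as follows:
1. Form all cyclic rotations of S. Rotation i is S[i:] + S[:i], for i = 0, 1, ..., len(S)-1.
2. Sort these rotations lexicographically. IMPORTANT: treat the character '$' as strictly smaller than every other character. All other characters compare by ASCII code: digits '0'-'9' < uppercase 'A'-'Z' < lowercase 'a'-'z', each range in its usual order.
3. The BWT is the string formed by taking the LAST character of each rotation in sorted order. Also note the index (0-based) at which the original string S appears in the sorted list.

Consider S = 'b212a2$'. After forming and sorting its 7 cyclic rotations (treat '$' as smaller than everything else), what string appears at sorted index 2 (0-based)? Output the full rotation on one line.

Answer: 2$b212a

Derivation:
All 7 rotations (rotation i = S[i:]+S[:i]):
  rot[0] = b212a2$
  rot[1] = 212a2$b
  rot[2] = 12a2$b2
  rot[3] = 2a2$b21
  rot[4] = a2$b212
  rot[5] = 2$b212a
  rot[6] = $b212a2
Sorted (with $ < everything):
  sorted[0] = $b212a2
  sorted[1] = 12a2$b2
  sorted[2] = 2$b212a
  sorted[3] = 212a2$b
  sorted[4] = 2a2$b21
  sorted[5] = a2$b212
  sorted[6] = b212a2$
sorted[2] = 2$b212a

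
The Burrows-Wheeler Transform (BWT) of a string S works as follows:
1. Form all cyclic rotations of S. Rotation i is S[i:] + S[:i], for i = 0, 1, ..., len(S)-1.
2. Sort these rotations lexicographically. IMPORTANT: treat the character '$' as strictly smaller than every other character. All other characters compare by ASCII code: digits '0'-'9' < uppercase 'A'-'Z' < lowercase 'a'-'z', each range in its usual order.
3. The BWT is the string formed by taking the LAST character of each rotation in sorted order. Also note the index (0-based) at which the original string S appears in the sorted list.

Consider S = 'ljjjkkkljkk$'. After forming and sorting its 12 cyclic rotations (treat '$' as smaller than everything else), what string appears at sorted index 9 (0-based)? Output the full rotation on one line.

Answer: kljkk$ljjjkk

Derivation:
All 12 rotations (rotation i = S[i:]+S[:i]):
  rot[0] = ljjjkkkljkk$
  rot[1] = jjjkkkljkk$l
  rot[2] = jjkkkljkk$lj
  rot[3] = jkkkljkk$ljj
  rot[4] = kkkljkk$ljjj
  rot[5] = kkljkk$ljjjk
  rot[6] = kljkk$ljjjkk
  rot[7] = ljkk$ljjjkkk
  rot[8] = jkk$ljjjkkkl
  rot[9] = kk$ljjjkkklj
  rot[10] = k$ljjjkkkljk
  rot[11] = $ljjjkkkljkk
Sorted (with $ < everything):
  sorted[0] = $ljjjkkkljkk
  sorted[1] = jjjkkkljkk$l
  sorted[2] = jjkkkljkk$lj
  sorted[3] = jkk$ljjjkkkl
  sorted[4] = jkkkljkk$ljj
  sorted[5] = k$ljjjkkkljk
  sorted[6] = kk$ljjjkkklj
  sorted[7] = kkkljkk$ljjj
  sorted[8] = kkljkk$ljjjk
  sorted[9] = kljkk$ljjjkk
  sorted[10] = ljjjkkkljkk$
  sorted[11] = ljkk$ljjjkkk
sorted[9] = kljkk$ljjjkk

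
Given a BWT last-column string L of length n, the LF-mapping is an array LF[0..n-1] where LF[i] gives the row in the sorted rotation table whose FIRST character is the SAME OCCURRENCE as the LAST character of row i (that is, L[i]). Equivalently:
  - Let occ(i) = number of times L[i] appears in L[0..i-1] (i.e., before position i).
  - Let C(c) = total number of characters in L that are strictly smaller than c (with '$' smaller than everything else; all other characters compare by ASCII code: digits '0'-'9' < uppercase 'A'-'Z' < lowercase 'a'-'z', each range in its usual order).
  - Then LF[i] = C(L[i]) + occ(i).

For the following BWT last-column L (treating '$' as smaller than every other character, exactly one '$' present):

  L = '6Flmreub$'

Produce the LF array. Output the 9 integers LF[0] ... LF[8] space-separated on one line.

Answer: 1 2 5 6 7 4 8 3 0

Derivation:
Char counts: '$':1, '6':1, 'F':1, 'b':1, 'e':1, 'l':1, 'm':1, 'r':1, 'u':1
C (first-col start): C('$')=0, C('6')=1, C('F')=2, C('b')=3, C('e')=4, C('l')=5, C('m')=6, C('r')=7, C('u')=8
L[0]='6': occ=0, LF[0]=C('6')+0=1+0=1
L[1]='F': occ=0, LF[1]=C('F')+0=2+0=2
L[2]='l': occ=0, LF[2]=C('l')+0=5+0=5
L[3]='m': occ=0, LF[3]=C('m')+0=6+0=6
L[4]='r': occ=0, LF[4]=C('r')+0=7+0=7
L[5]='e': occ=0, LF[5]=C('e')+0=4+0=4
L[6]='u': occ=0, LF[6]=C('u')+0=8+0=8
L[7]='b': occ=0, LF[7]=C('b')+0=3+0=3
L[8]='$': occ=0, LF[8]=C('$')+0=0+0=0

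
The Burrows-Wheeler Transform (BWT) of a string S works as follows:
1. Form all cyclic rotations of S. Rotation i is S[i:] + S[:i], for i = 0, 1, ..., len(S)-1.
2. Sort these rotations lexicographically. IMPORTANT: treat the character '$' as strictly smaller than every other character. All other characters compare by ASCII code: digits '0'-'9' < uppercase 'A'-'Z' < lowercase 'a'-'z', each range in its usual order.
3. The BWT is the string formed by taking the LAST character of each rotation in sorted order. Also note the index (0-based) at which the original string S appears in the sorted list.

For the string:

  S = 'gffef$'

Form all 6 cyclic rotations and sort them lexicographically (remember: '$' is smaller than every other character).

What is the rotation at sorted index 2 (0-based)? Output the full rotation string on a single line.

Answer: f$gffe

Derivation:
All 6 rotations (rotation i = S[i:]+S[:i]):
  rot[0] = gffef$
  rot[1] = ffef$g
  rot[2] = fef$gf
  rot[3] = ef$gff
  rot[4] = f$gffe
  rot[5] = $gffef
Sorted (with $ < everything):
  sorted[0] = $gffef
  sorted[1] = ef$gff
  sorted[2] = f$gffe
  sorted[3] = fef$gf
  sorted[4] = ffef$g
  sorted[5] = gffef$
sorted[2] = f$gffe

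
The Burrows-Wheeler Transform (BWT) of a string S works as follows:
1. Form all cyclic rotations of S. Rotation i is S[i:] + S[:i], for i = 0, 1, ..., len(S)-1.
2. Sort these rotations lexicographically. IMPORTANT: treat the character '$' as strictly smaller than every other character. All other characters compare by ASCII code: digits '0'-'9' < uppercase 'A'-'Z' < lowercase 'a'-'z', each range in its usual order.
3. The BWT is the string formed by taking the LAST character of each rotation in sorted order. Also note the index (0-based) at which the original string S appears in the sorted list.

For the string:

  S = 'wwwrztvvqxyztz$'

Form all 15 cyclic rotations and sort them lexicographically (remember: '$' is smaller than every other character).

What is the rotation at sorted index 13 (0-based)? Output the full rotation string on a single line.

All 15 rotations (rotation i = S[i:]+S[:i]):
  rot[0] = wwwrztvvqxyztz$
  rot[1] = wwrztvvqxyztz$w
  rot[2] = wrztvvqxyztz$ww
  rot[3] = rztvvqxyztz$www
  rot[4] = ztvvqxyztz$wwwr
  rot[5] = tvvqxyztz$wwwrz
  rot[6] = vvqxyztz$wwwrzt
  rot[7] = vqxyztz$wwwrztv
  rot[8] = qxyztz$wwwrztvv
  rot[9] = xyztz$wwwrztvvq
  rot[10] = yztz$wwwrztvvqx
  rot[11] = ztz$wwwrztvvqxy
  rot[12] = tz$wwwrztvvqxyz
  rot[13] = z$wwwrztvvqxyzt
  rot[14] = $wwwrztvvqxyztz
Sorted (with $ < everything):
  sorted[0] = $wwwrztvvqxyztz
  sorted[1] = qxyztz$wwwrztvv
  sorted[2] = rztvvqxyztz$www
  sorted[3] = tvvqxyztz$wwwrz
  sorted[4] = tz$wwwrztvvqxyz
  sorted[5] = vqxyztz$wwwrztv
  sorted[6] = vvqxyztz$wwwrzt
  sorted[7] = wrztvvqxyztz$ww
  sorted[8] = wwrztvvqxyztz$w
  sorted[9] = wwwrztvvqxyztz$
  sorted[10] = xyztz$wwwrztvvq
  sorted[11] = yztz$wwwrztvvqx
  sorted[12] = z$wwwrztvvqxyzt
  sorted[13] = ztvvqxyztz$wwwr
  sorted[14] = ztz$wwwrztvvqxy
sorted[13] = ztvvqxyztz$wwwr

Answer: ztvvqxyztz$wwwr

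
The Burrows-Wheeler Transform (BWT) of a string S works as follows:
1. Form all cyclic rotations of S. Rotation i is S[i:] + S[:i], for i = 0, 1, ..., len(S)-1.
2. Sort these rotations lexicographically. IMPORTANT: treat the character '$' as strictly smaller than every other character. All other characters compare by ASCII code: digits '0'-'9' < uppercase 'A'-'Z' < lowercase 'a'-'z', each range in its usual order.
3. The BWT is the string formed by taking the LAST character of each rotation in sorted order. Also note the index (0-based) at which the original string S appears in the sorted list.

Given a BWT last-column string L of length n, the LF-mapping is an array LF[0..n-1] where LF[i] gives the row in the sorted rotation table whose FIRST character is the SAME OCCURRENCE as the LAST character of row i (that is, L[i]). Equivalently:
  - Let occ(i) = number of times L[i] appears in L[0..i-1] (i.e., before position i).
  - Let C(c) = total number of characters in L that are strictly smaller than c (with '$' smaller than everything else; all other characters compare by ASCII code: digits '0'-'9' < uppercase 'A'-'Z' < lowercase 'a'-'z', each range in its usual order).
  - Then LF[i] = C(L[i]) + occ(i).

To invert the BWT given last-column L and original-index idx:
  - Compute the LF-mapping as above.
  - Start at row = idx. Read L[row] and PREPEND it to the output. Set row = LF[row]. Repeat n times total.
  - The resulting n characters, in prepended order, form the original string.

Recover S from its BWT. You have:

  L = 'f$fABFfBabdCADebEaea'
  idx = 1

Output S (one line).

LF mapping: 17 0 18 1 3 8 19 4 9 12 14 5 2 6 15 13 7 10 16 11
Walk LF starting at row 1, prepending L[row]:
  step 1: row=1, L[1]='$', prepend. Next row=LF[1]=0
  step 2: row=0, L[0]='f', prepend. Next row=LF[0]=17
  step 3: row=17, L[17]='a', prepend. Next row=LF[17]=10
  step 4: row=10, L[10]='d', prepend. Next row=LF[10]=14
  step 5: row=14, L[14]='e', prepend. Next row=LF[14]=15
  step 6: row=15, L[15]='b', prepend. Next row=LF[15]=13
  step 7: row=13, L[13]='D', prepend. Next row=LF[13]=6
  step 8: row=6, L[6]='f', prepend. Next row=LF[6]=19
  step 9: row=19, L[19]='a', prepend. Next row=LF[19]=11
  step 10: row=11, L[11]='C', prepend. Next row=LF[11]=5
  step 11: row=5, L[5]='F', prepend. Next row=LF[5]=8
  step 12: row=8, L[8]='a', prepend. Next row=LF[8]=9
  step 13: row=9, L[9]='b', prepend. Next row=LF[9]=12
  step 14: row=12, L[12]='A', prepend. Next row=LF[12]=2
  step 15: row=2, L[2]='f', prepend. Next row=LF[2]=18
  step 16: row=18, L[18]='e', prepend. Next row=LF[18]=16
  step 17: row=16, L[16]='E', prepend. Next row=LF[16]=7
  step 18: row=7, L[7]='B', prepend. Next row=LF[7]=4
  step 19: row=4, L[4]='B', prepend. Next row=LF[4]=3
  step 20: row=3, L[3]='A', prepend. Next row=LF[3]=1
Reversed output: ABBEefAbaFCafDbedaf$

Answer: ABBEefAbaFCafDbedaf$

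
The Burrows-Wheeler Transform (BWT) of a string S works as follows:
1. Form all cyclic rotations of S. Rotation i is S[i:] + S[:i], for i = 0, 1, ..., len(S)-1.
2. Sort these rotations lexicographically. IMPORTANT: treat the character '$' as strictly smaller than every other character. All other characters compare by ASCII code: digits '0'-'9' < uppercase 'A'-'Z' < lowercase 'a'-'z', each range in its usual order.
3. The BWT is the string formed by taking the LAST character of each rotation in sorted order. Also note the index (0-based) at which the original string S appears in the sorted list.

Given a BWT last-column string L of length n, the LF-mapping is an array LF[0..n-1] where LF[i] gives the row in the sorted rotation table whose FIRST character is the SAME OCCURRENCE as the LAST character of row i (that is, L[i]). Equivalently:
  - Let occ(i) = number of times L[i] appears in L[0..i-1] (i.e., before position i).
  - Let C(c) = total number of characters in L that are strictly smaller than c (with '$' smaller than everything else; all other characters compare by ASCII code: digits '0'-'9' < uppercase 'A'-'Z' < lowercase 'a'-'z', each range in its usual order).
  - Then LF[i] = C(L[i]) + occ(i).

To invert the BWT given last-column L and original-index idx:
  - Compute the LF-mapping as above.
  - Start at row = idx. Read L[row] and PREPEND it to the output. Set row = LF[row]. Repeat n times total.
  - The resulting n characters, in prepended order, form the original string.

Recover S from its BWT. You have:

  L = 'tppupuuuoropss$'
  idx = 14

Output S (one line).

Answer: ursupuposuppot$

Derivation:
LF mapping: 10 3 4 11 5 12 13 14 1 7 2 6 8 9 0
Walk LF starting at row 14, prepending L[row]:
  step 1: row=14, L[14]='$', prepend. Next row=LF[14]=0
  step 2: row=0, L[0]='t', prepend. Next row=LF[0]=10
  step 3: row=10, L[10]='o', prepend. Next row=LF[10]=2
  step 4: row=2, L[2]='p', prepend. Next row=LF[2]=4
  step 5: row=4, L[4]='p', prepend. Next row=LF[4]=5
  step 6: row=5, L[5]='u', prepend. Next row=LF[5]=12
  step 7: row=12, L[12]='s', prepend. Next row=LF[12]=8
  step 8: row=8, L[8]='o', prepend. Next row=LF[8]=1
  step 9: row=1, L[1]='p', prepend. Next row=LF[1]=3
  step 10: row=3, L[3]='u', prepend. Next row=LF[3]=11
  step 11: row=11, L[11]='p', prepend. Next row=LF[11]=6
  step 12: row=6, L[6]='u', prepend. Next row=LF[6]=13
  step 13: row=13, L[13]='s', prepend. Next row=LF[13]=9
  step 14: row=9, L[9]='r', prepend. Next row=LF[9]=7
  step 15: row=7, L[7]='u', prepend. Next row=LF[7]=14
Reversed output: ursupuposuppot$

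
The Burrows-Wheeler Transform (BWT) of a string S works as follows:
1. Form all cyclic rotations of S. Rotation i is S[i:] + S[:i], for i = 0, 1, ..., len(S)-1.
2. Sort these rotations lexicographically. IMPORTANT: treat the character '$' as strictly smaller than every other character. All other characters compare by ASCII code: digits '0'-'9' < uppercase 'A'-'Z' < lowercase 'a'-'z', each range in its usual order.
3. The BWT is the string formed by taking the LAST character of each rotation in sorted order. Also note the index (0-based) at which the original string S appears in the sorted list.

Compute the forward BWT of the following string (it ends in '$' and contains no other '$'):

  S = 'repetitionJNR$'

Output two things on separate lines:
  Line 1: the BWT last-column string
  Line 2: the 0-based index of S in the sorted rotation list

Answer: RnJNrpttoie$ie
11

Derivation:
All 14 rotations (rotation i = S[i:]+S[:i]):
  rot[0] = repetitionJNR$
  rot[1] = epetitionJNR$r
  rot[2] = petitionJNR$re
  rot[3] = etitionJNR$rep
  rot[4] = titionJNR$repe
  rot[5] = itionJNR$repet
  rot[6] = tionJNR$repeti
  rot[7] = ionJNR$repetit
  rot[8] = onJNR$repetiti
  rot[9] = nJNR$repetitio
  rot[10] = JNR$repetition
  rot[11] = NR$repetitionJ
  rot[12] = R$repetitionJN
  rot[13] = $repetitionJNR
Sorted (with $ < everything):
  sorted[0] = $repetitionJNR  (last char: 'R')
  sorted[1] = JNR$repetition  (last char: 'n')
  sorted[2] = NR$repetitionJ  (last char: 'J')
  sorted[3] = R$repetitionJN  (last char: 'N')
  sorted[4] = epetitionJNR$r  (last char: 'r')
  sorted[5] = etitionJNR$rep  (last char: 'p')
  sorted[6] = ionJNR$repetit  (last char: 't')
  sorted[7] = itionJNR$repet  (last char: 't')
  sorted[8] = nJNR$repetitio  (last char: 'o')
  sorted[9] = onJNR$repetiti  (last char: 'i')
  sorted[10] = petitionJNR$re  (last char: 'e')
  sorted[11] = repetitionJNR$  (last char: '$')
  sorted[12] = tionJNR$repeti  (last char: 'i')
  sorted[13] = titionJNR$repe  (last char: 'e')
Last column: RnJNrpttoie$ie
Original string S is at sorted index 11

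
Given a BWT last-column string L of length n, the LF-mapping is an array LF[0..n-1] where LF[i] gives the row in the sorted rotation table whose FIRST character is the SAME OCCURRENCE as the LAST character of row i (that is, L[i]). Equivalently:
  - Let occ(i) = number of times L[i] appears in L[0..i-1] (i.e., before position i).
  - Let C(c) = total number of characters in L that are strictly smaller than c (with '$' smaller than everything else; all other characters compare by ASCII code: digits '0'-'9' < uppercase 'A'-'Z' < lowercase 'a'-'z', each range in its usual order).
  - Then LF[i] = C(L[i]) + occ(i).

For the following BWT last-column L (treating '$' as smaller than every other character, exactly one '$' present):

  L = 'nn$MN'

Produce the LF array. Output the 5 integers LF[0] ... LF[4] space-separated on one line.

Char counts: '$':1, 'M':1, 'N':1, 'n':2
C (first-col start): C('$')=0, C('M')=1, C('N')=2, C('n')=3
L[0]='n': occ=0, LF[0]=C('n')+0=3+0=3
L[1]='n': occ=1, LF[1]=C('n')+1=3+1=4
L[2]='$': occ=0, LF[2]=C('$')+0=0+0=0
L[3]='M': occ=0, LF[3]=C('M')+0=1+0=1
L[4]='N': occ=0, LF[4]=C('N')+0=2+0=2

Answer: 3 4 0 1 2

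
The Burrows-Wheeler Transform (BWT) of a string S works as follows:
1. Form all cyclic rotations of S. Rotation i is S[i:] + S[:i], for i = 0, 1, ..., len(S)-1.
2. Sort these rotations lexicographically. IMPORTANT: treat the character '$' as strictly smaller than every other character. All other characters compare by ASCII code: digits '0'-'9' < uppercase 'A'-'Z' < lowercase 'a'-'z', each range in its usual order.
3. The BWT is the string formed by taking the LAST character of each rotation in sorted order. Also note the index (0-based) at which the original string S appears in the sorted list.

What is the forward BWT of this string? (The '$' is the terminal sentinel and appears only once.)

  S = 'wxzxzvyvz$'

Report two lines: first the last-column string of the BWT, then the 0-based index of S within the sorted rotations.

Answer: zzy$zwvvxx
3

Derivation:
All 10 rotations (rotation i = S[i:]+S[:i]):
  rot[0] = wxzxzvyvz$
  rot[1] = xzxzvyvz$w
  rot[2] = zxzvyvz$wx
  rot[3] = xzvyvz$wxz
  rot[4] = zvyvz$wxzx
  rot[5] = vyvz$wxzxz
  rot[6] = yvz$wxzxzv
  rot[7] = vz$wxzxzvy
  rot[8] = z$wxzxzvyv
  rot[9] = $wxzxzvyvz
Sorted (with $ < everything):
  sorted[0] = $wxzxzvyvz  (last char: 'z')
  sorted[1] = vyvz$wxzxz  (last char: 'z')
  sorted[2] = vz$wxzxzvy  (last char: 'y')
  sorted[3] = wxzxzvyvz$  (last char: '$')
  sorted[4] = xzvyvz$wxz  (last char: 'z')
  sorted[5] = xzxzvyvz$w  (last char: 'w')
  sorted[6] = yvz$wxzxzv  (last char: 'v')
  sorted[7] = z$wxzxzvyv  (last char: 'v')
  sorted[8] = zvyvz$wxzx  (last char: 'x')
  sorted[9] = zxzvyvz$wx  (last char: 'x')
Last column: zzy$zwvvxx
Original string S is at sorted index 3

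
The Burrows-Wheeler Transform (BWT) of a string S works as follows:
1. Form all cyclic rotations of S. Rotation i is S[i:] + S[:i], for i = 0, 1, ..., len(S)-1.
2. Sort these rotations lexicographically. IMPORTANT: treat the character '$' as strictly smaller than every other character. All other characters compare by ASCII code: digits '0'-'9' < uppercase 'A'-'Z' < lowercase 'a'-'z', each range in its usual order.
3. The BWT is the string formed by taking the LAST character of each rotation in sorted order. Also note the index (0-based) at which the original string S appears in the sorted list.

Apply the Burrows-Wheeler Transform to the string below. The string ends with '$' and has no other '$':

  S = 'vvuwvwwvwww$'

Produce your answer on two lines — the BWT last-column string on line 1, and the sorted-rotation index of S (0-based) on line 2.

All 12 rotations (rotation i = S[i:]+S[:i]):
  rot[0] = vvuwvwwvwww$
  rot[1] = vuwvwwvwww$v
  rot[2] = uwvwwvwww$vv
  rot[3] = wvwwvwww$vvu
  rot[4] = vwwvwww$vvuw
  rot[5] = wwvwww$vvuwv
  rot[6] = wvwww$vvuwvw
  rot[7] = vwww$vvuwvww
  rot[8] = www$vvuwvwwv
  rot[9] = ww$vvuwvwwvw
  rot[10] = w$vvuwvwwvww
  rot[11] = $vvuwvwwvwww
Sorted (with $ < everything):
  sorted[0] = $vvuwvwwvwww  (last char: 'w')
  sorted[1] = uwvwwvwww$vv  (last char: 'v')
  sorted[2] = vuwvwwvwww$v  (last char: 'v')
  sorted[3] = vvuwvwwvwww$  (last char: '$')
  sorted[4] = vwwvwww$vvuw  (last char: 'w')
  sorted[5] = vwww$vvuwvww  (last char: 'w')
  sorted[6] = w$vvuwvwwvww  (last char: 'w')
  sorted[7] = wvwwvwww$vvu  (last char: 'u')
  sorted[8] = wvwww$vvuwvw  (last char: 'w')
  sorted[9] = ww$vvuwvwwvw  (last char: 'w')
  sorted[10] = wwvwww$vvuwv  (last char: 'v')
  sorted[11] = www$vvuwvwwv  (last char: 'v')
Last column: wvv$wwwuwwvv
Original string S is at sorted index 3

Answer: wvv$wwwuwwvv
3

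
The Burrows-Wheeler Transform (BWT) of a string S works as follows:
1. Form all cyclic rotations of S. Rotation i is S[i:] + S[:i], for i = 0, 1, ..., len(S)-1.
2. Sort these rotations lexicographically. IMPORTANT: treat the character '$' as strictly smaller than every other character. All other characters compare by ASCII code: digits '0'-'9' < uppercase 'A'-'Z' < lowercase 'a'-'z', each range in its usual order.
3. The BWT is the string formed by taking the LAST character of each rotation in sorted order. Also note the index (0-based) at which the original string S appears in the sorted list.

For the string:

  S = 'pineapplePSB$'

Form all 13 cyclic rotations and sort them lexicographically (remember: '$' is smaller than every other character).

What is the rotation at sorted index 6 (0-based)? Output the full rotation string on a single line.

Answer: eapplePSB$pin

Derivation:
All 13 rotations (rotation i = S[i:]+S[:i]):
  rot[0] = pineapplePSB$
  rot[1] = ineapplePSB$p
  rot[2] = neapplePSB$pi
  rot[3] = eapplePSB$pin
  rot[4] = applePSB$pine
  rot[5] = pplePSB$pinea
  rot[6] = plePSB$pineap
  rot[7] = lePSB$pineapp
  rot[8] = ePSB$pineappl
  rot[9] = PSB$pineapple
  rot[10] = SB$pineappleP
  rot[11] = B$pineapplePS
  rot[12] = $pineapplePSB
Sorted (with $ < everything):
  sorted[0] = $pineapplePSB
  sorted[1] = B$pineapplePS
  sorted[2] = PSB$pineapple
  sorted[3] = SB$pineappleP
  sorted[4] = applePSB$pine
  sorted[5] = ePSB$pineappl
  sorted[6] = eapplePSB$pin
  sorted[7] = ineapplePSB$p
  sorted[8] = lePSB$pineapp
  sorted[9] = neapplePSB$pi
  sorted[10] = pineapplePSB$
  sorted[11] = plePSB$pineap
  sorted[12] = pplePSB$pinea
sorted[6] = eapplePSB$pin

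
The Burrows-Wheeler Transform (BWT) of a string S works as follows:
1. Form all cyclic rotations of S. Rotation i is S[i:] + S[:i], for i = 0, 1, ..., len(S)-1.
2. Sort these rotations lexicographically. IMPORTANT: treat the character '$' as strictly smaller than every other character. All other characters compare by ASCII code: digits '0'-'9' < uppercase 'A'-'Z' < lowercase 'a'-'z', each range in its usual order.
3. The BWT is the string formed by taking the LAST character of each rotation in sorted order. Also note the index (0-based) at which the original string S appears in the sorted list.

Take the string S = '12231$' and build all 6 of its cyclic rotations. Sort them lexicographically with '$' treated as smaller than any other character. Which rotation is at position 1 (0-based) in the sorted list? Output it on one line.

All 6 rotations (rotation i = S[i:]+S[:i]):
  rot[0] = 12231$
  rot[1] = 2231$1
  rot[2] = 231$12
  rot[3] = 31$122
  rot[4] = 1$1223
  rot[5] = $12231
Sorted (with $ < everything):
  sorted[0] = $12231
  sorted[1] = 1$1223
  sorted[2] = 12231$
  sorted[3] = 2231$1
  sorted[4] = 231$12
  sorted[5] = 31$122
sorted[1] = 1$1223

Answer: 1$1223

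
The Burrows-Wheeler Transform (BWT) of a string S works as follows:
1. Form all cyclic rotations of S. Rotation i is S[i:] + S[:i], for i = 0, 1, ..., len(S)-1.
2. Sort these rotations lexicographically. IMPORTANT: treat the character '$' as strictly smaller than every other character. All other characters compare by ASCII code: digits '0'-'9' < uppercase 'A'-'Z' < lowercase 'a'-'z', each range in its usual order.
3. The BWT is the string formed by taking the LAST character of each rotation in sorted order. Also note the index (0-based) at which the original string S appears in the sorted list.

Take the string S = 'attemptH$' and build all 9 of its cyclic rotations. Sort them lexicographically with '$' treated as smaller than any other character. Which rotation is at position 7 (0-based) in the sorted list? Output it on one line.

All 9 rotations (rotation i = S[i:]+S[:i]):
  rot[0] = attemptH$
  rot[1] = ttemptH$a
  rot[2] = temptH$at
  rot[3] = emptH$att
  rot[4] = mptH$atte
  rot[5] = ptH$attem
  rot[6] = tH$attemp
  rot[7] = H$attempt
  rot[8] = $attemptH
Sorted (with $ < everything):
  sorted[0] = $attemptH
  sorted[1] = H$attempt
  sorted[2] = attemptH$
  sorted[3] = emptH$att
  sorted[4] = mptH$atte
  sorted[5] = ptH$attem
  sorted[6] = tH$attemp
  sorted[7] = temptH$at
  sorted[8] = ttemptH$a
sorted[7] = temptH$at

Answer: temptH$at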